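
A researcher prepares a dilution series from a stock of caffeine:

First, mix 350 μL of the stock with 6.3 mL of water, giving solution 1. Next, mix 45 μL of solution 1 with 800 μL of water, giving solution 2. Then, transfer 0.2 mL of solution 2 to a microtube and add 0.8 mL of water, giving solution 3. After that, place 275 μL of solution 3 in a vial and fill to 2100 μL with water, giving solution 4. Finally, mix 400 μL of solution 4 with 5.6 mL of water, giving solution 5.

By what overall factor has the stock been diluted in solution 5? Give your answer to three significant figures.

Step 1: 350 μL + 6.3 mL = 6650 μL total → factor 6650/350 = 19
Step 2: 45 μL + 800 μL = 845 μL total → factor 845/45 = 18.778
Step 3: 0.2 mL + 0.8 mL = 1 mL total → factor 1/0.2 = 5
Step 4: 275 μL brought to 2100 μL → factor 2100/275 = 7.6364
Step 5: 400 μL + 5.6 mL = 6000 μL total → factor 6000/400 = 15
Overall dilution factor = 19 × 18.778 × 5 × 7.6364 × 15 = 2.0434 × 10^5

2.04 × 10^5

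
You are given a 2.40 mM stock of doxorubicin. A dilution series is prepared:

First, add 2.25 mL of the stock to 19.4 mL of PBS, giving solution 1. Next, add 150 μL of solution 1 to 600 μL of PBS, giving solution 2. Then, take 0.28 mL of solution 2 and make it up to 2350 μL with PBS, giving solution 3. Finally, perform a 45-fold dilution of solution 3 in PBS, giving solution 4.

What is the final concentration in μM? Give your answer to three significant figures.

Step 1: 2.25 mL + 19.4 mL = 21.65 mL total → factor 21.65/2.25 = 9.6222
Step 2: 150 μL + 600 μL = 750 μL total → factor 750/150 = 5
Step 3: 0.28 mL brought to 2350 μL → factor 2.35/0.28 = 8.3929
Step 4: 45-fold → factor 45
Overall dilution factor = 9.6222 × 5 × 8.3929 × 45 = 18171
Final = 2.40 mM / 18171 = 0.0001321 mM = 0.132 μM

0.132 μM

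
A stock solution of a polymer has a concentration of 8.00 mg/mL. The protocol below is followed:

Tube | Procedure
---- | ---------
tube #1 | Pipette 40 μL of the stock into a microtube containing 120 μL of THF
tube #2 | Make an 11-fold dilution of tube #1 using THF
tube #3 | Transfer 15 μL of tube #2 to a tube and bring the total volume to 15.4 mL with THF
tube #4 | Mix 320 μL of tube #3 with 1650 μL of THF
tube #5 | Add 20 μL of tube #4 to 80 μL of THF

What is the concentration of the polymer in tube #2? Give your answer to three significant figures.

Step 1: 40 μL + 120 μL = 160 μL total → factor 160/40 = 4
Step 2: 11-fold → factor 11
Dilution factor through tube #2 = 4 × 11 = 44
[tube #2] = 8.00 mg/mL / 44 = 0.182 mg/mL

0.182 mg/mL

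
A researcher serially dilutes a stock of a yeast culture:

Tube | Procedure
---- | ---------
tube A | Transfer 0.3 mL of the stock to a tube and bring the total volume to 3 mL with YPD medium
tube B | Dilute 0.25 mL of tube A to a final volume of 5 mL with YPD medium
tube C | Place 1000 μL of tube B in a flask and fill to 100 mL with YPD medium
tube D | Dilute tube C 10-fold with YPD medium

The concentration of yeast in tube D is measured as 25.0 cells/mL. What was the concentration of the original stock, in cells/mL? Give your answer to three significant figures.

5.00 × 10^6 cells/mL

Step 1: 0.3 mL brought to 3 mL → factor 3/0.3 = 10
Step 2: 0.25 mL brought to 5 mL → factor 5/0.25 = 20
Step 3: 1000 μL brought to 100 mL → factor 1 × 10^5/1000 = 100
Step 4: 10-fold → factor 10
Overall dilution factor = 10 × 20 × 100 × 10 = 2 × 10^5
Stock = 25.0 cells/mL × 2 × 10^5 = 5.00 × 10^6 cells/mL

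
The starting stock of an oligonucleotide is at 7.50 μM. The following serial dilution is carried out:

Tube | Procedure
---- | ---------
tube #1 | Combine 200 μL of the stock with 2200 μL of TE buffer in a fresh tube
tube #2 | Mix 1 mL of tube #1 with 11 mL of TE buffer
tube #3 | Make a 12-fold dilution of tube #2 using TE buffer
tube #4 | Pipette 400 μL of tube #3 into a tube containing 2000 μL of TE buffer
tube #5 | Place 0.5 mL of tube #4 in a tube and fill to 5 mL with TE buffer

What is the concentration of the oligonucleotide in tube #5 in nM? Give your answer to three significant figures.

0.0723 nM

Step 1: 200 μL + 2200 μL = 2400 μL total → factor 2400/200 = 12
Step 2: 1 mL + 11 mL = 12 mL total → factor 12/1 = 12
Step 3: 12-fold → factor 12
Step 4: 400 μL + 2000 μL = 2400 μL total → factor 2400/400 = 6
Step 5: 0.5 mL brought to 5 mL → factor 5/0.5 = 10
Overall dilution factor = 12 × 12 × 12 × 6 × 10 = 1.0368 × 10^5
Final = 7.50 μM / 1.0368 × 10^5 = 7.234 × 10^-5 μM = 0.0723 nM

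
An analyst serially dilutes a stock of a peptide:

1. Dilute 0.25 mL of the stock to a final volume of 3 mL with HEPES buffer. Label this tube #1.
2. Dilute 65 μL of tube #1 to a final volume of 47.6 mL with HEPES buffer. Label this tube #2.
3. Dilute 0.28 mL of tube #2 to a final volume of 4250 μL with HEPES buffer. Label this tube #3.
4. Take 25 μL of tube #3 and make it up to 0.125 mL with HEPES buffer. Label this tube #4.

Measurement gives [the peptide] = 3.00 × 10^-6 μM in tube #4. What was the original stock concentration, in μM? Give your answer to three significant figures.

2.00 μM

Step 1: 0.25 mL brought to 3 mL → factor 3/0.25 = 12
Step 2: 65 μL brought to 47.6 mL → factor 47600/65 = 732.31
Step 3: 0.28 mL brought to 4250 μL → factor 4.25/0.28 = 15.179
Step 4: 25 μL brought to 0.125 mL → factor 125/25 = 5
Overall dilution factor = 12 × 732.31 × 15.179 × 5 = 6.6692 × 10^5
Stock = 3.00 × 10^-6 μM × 6.6692 × 10^5 = 2.00 μM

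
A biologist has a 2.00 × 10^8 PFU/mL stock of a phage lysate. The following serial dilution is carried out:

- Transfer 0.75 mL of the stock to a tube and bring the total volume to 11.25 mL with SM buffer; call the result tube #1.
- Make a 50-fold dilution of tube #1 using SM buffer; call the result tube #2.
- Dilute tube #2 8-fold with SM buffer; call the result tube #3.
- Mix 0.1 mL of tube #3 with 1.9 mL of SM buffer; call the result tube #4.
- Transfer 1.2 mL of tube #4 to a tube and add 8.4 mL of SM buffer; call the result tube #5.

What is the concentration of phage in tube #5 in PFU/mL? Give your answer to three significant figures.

208 PFU/mL

Step 1: 0.75 mL brought to 11.25 mL → factor 11.25/0.75 = 15
Step 2: 50-fold → factor 50
Step 3: 8-fold → factor 8
Step 4: 0.1 mL + 1.9 mL = 2 mL total → factor 2/0.1 = 20
Step 5: 1.2 mL + 8.4 mL = 9.6 mL total → factor 9.6/1.2 = 8
Overall dilution factor = 15 × 50 × 8 × 20 × 8 = 9.6 × 10^5
Final = 2.00 × 10^8 PFU/mL / 9.6 × 10^5 = 208 PFU/mL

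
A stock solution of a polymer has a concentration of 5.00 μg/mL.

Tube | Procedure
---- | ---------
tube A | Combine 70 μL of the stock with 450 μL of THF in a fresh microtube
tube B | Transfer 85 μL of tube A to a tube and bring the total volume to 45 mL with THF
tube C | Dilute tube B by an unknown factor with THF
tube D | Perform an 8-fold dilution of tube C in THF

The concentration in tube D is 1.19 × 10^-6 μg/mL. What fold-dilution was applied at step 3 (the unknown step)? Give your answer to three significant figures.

Step 1: 70 μL + 450 μL = 520 μL total → factor 520/70 = 7.4286
Step 2: 85 μL brought to 45 mL → factor 45000/85 = 529.41
Step 3: unknown factor x
Step 4: 8-fold → factor 8
Product of known-step factors = 31462
Overall factor = 5.00 μg/mL / (1.19 × 10^-6 μg/mL) = 4.2017 × 10^6
x = 4.2017 × 10^6 / 31462 = 134

134-fold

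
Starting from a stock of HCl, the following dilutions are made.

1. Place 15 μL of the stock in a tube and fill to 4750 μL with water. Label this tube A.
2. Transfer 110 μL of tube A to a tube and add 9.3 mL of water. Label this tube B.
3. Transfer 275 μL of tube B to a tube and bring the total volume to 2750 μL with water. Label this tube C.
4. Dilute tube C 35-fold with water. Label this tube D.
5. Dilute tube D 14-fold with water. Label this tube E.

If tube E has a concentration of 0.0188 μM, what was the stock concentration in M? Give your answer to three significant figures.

2.50 M

Step 1: 15 μL brought to 4750 μL → factor 4750/15 = 316.67
Step 2: 110 μL + 9.3 mL = 9410 μL total → factor 9410/110 = 85.545
Step 3: 275 μL brought to 2750 μL → factor 2750/275 = 10
Step 4: 35-fold → factor 35
Step 5: 14-fold → factor 14
Overall dilution factor = 316.67 × 85.545 × 10 × 35 × 14 = 1.3274 × 10^8
Stock = 0.0188 μM × 1.3274 × 10^8 = 2.495 × 10^6 μM = 2.50 M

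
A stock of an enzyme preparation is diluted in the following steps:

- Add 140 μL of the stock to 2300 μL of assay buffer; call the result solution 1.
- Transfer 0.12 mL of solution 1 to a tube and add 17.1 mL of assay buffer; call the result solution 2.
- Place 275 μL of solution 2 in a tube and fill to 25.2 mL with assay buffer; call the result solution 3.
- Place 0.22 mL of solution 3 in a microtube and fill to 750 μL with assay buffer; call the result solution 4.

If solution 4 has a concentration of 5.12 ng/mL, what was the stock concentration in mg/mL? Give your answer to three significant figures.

Step 1: 140 μL + 2300 μL = 2440 μL total → factor 2440/140 = 17.429
Step 2: 0.12 mL + 17.1 mL = 17.22 mL total → factor 17.22/0.12 = 143.5
Step 3: 275 μL brought to 25.2 mL → factor 25200/275 = 91.636
Step 4: 0.22 mL brought to 750 μL → factor 0.75/0.22 = 3.4091
Overall dilution factor = 17.429 × 143.5 × 91.636 × 3.4091 = 7.813 × 10^5
Stock = 5.12 ng/mL × 7.813 × 10^5 = 4.000 × 10^6 ng/mL = 4.00 mg/mL

4.00 mg/mL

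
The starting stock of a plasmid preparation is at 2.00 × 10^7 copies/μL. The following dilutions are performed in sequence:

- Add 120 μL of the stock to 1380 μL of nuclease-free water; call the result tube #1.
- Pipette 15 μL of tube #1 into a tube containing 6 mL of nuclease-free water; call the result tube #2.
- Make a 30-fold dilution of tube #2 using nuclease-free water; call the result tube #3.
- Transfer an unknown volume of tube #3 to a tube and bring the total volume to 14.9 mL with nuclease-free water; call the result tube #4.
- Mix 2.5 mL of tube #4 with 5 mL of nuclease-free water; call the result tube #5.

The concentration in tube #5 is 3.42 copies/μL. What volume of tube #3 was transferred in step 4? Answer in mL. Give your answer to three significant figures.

Step 1: 120 μL + 1380 μL = 1500 μL total → factor 1500/120 = 12.5
Step 2: 15 μL + 6 mL = 6015 μL total → factor 6015/15 = 401
Step 3: 30-fold → factor 30
Step 4: v brought to 14.9 mL → factor = 14.9 mL/v
Step 5: 2.5 mL + 5 mL = 7.5 mL total → factor 7.5/2.5 = 3
Product of known-step factors = 4.5112 × 10^5
Overall factor = 2.00 × 10^7 copies/μL / (3.42 copies/μL) = 5.848 × 10^6
Step-4 factor = 5.848 × 10^6 / 4.5112 × 10^5 = 12.963
v = 14.9 mL / 12.963 = 1.15 mL

1.15 mL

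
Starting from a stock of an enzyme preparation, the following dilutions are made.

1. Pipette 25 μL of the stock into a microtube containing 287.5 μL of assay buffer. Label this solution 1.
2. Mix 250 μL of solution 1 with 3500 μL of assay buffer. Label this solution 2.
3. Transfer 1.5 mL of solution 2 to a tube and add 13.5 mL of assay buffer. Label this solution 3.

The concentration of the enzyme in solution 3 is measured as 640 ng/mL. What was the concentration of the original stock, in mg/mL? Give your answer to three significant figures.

Step 1: 25 μL + 287.5 μL = 312.5 μL total → factor 312.5/25 = 12.5
Step 2: 250 μL + 3500 μL = 3750 μL total → factor 3750/250 = 15
Step 3: 1.5 mL + 13.5 mL = 15 mL total → factor 15/1.5 = 10
Overall dilution factor = 12.5 × 15 × 10 = 1875
Stock = 640 ng/mL × 1875 = 1.200 × 10^6 ng/mL = 1.20 mg/mL

1.20 mg/mL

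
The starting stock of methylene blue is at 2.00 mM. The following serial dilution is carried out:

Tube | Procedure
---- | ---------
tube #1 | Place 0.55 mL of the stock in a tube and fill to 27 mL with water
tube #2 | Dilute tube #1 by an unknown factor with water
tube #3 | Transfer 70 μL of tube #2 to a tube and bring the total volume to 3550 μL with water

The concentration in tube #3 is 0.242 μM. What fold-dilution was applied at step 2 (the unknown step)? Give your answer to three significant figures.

3.32-fold

Step 1: 0.55 mL brought to 27 mL → factor 27/0.55 = 49.091
Step 2: unknown factor x
Step 3: 70 μL brought to 3550 μL → factor 3550/70 = 50.714
Product of known-step factors = 2489.6
Overall factor = 2.00 mM / (0.242 μM) = 8264.5
x = 8264.5 / 2489.6 = 3.32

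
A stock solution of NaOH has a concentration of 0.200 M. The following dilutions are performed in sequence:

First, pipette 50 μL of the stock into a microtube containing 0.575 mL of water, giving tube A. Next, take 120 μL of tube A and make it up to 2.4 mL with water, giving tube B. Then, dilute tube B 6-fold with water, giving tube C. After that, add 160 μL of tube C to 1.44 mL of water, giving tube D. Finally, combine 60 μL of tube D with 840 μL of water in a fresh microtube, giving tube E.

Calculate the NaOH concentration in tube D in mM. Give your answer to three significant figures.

0.0133 mM

Step 1: 50 μL + 0.575 mL = 625 μL total → factor 625/50 = 12.5
Step 2: 120 μL brought to 2.4 mL → factor 2400/120 = 20
Step 3: 6-fold → factor 6
Step 4: 160 μL + 1.44 mL = 1600 μL total → factor 1600/160 = 10
Dilution factor through tube D = 12.5 × 20 × 6 × 10 = 15000
[tube D] = 0.200 M / 15000 = 1.333 × 10^-5 M = 0.0133 mM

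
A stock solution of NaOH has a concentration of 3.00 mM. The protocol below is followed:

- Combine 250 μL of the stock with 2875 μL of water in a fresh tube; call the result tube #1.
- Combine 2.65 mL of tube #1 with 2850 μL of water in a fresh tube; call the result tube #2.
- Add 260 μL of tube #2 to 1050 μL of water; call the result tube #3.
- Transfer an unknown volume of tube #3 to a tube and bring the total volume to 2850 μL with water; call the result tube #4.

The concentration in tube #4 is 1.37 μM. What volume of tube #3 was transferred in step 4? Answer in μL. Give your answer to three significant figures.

170 μL

Step 1: 250 μL + 2875 μL = 3125 μL total → factor 3125/250 = 12.5
Step 2: 2.65 mL + 2850 μL = 5.5 mL total → factor 5.5/2.65 = 2.0755
Step 3: 260 μL + 1050 μL = 1310 μL total → factor 1310/260 = 5.0385
Step 4: v brought to 2850 μL → factor = 2850 μL/v
Product of known-step factors = 130.71
Overall factor = 3.00 mM / (1.37 μM) = 2189.8
Step-4 factor = 2189.8 / 130.71 = 16.752
v = 2850 μL / 16.752 = 170 μL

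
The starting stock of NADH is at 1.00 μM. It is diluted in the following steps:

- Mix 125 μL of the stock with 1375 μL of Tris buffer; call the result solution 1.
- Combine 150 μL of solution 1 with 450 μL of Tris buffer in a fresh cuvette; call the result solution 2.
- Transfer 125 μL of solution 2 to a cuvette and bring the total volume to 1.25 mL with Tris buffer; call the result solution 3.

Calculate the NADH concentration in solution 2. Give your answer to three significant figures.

Step 1: 125 μL + 1375 μL = 1500 μL total → factor 1500/125 = 12
Step 2: 150 μL + 450 μL = 600 μL total → factor 600/150 = 4
Dilution factor through solution 2 = 12 × 4 = 48
[solution 2] = 1.00 μM / 48 = 0.0208 μM

0.0208 μM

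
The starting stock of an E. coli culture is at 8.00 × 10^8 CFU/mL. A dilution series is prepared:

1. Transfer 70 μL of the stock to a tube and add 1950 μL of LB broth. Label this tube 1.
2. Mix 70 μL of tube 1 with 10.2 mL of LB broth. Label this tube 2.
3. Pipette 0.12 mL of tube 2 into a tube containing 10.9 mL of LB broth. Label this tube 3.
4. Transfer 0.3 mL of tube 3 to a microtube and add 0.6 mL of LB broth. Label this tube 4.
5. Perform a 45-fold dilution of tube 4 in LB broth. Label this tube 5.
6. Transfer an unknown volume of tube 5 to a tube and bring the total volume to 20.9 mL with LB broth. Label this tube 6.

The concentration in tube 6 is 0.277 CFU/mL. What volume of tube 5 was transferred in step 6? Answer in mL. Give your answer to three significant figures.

Step 1: 70 μL + 1950 μL = 2020 μL total → factor 2020/70 = 28.857
Step 2: 70 μL + 10.2 mL = 10270 μL total → factor 10270/70 = 146.71
Step 3: 0.12 mL + 10.9 mL = 11.02 mL total → factor 11.02/0.12 = 91.833
Step 4: 0.3 mL + 0.6 mL = 0.9 mL total → factor 0.9/0.3 = 3
Step 5: 45-fold → factor 45
Step 6: v brought to 20.9 mL → factor = 20.9 mL/v
Product of known-step factors = 5.2488 × 10^7
Overall factor = 8.00 × 10^8 CFU/mL / (0.277 CFU/mL) = 2.8881 × 10^9
Step-6 factor = 2.8881 × 10^9 / 5.2488 × 10^7 = 55.024
v = 20.9 mL / 55.024 = 0.380 mL

0.380 mL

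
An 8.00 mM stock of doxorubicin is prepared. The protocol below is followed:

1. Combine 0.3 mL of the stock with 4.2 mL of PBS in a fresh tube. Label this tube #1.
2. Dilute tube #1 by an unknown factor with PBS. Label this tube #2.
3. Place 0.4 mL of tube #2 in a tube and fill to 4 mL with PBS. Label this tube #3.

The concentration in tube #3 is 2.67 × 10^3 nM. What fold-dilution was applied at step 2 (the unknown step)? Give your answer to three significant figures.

20.0-fold

Step 1: 0.3 mL + 4.2 mL = 4.5 mL total → factor 4.5/0.3 = 15
Step 2: unknown factor x
Step 3: 0.4 mL brought to 4 mL → factor 4/0.4 = 10
Product of known-step factors = 150
Overall factor = 8.00 mM / (2.67 × 10^3 nM) = 2996.3
x = 2996.3 / 150 = 20.0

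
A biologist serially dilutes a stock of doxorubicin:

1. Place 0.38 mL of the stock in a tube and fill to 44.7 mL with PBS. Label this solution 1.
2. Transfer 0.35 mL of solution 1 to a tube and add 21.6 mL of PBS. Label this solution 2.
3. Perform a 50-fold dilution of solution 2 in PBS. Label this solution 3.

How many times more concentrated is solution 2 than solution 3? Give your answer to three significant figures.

50.0

Step 1: 0.38 mL brought to 44.7 mL → factor 44.7/0.38 = 117.63
Step 2: 0.35 mL + 21.6 mL = 21.95 mL total → factor 21.95/0.35 = 62.714
Step 3: 50-fold → factor 50
Dilution factor to solution 2 = 7377.2; to solution 3 = 3.6886 × 10^5
[solution 2]/[solution 3] = (factor to solution 3)/(factor to solution 2) = 3.6886 × 10^5/7377.2 = 50.0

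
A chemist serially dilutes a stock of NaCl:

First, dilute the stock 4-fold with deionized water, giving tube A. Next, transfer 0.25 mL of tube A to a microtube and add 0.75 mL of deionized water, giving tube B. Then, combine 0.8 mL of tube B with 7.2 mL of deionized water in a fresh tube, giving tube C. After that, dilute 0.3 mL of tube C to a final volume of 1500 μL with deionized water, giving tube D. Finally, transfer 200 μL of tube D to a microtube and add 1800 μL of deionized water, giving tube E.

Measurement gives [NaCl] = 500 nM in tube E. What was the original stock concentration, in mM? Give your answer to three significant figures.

Step 1: 4-fold → factor 4
Step 2: 0.25 mL + 0.75 mL = 1 mL total → factor 1/0.25 = 4
Step 3: 0.8 mL + 7.2 mL = 8 mL total → factor 8/0.8 = 10
Step 4: 0.3 mL brought to 1500 μL → factor 1.5/0.3 = 5
Step 5: 200 μL + 1800 μL = 2000 μL total → factor 2000/200 = 10
Overall dilution factor = 4 × 4 × 10 × 5 × 10 = 8000
Stock = 500 nM × 8000 = 4.000 × 10^6 nM = 4.00 mM

4.00 mM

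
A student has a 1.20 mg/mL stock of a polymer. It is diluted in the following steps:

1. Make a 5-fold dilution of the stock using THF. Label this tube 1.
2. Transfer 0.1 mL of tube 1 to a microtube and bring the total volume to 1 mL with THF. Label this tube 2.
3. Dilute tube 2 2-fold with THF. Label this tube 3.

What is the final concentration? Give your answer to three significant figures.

Step 1: 5-fold → factor 5
Step 2: 0.1 mL brought to 1 mL → factor 1/0.1 = 10
Step 3: 2-fold → factor 2
Overall dilution factor = 5 × 10 × 2 = 100
Final = 1.20 mg/mL / 100 = 0.0120 mg/mL

0.0120 mg/mL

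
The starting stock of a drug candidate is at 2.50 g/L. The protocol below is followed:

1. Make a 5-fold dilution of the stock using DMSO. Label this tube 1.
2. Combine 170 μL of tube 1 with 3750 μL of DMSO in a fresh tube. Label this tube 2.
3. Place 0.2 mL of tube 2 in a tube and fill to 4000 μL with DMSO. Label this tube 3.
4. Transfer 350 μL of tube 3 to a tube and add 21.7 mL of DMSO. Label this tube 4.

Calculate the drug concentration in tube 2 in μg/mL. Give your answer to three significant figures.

Step 1: 5-fold → factor 5
Step 2: 170 μL + 3750 μL = 3920 μL total → factor 3920/170 = 23.059
Dilution factor through tube 2 = 5 × 23.059 = 115.29
[tube 2] = 2.50 g/L / 115.29 = 0.02168 g/L = 21.7 μg/mL

21.7 μg/mL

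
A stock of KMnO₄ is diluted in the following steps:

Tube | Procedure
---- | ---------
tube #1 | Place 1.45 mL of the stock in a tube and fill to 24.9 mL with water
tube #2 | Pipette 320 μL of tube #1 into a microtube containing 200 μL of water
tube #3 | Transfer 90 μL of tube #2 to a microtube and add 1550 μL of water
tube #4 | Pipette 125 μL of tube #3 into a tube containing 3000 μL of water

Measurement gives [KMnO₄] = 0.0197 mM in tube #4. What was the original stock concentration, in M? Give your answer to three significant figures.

Step 1: 1.45 mL brought to 24.9 mL → factor 24.9/1.45 = 17.172
Step 2: 320 μL + 200 μL = 520 μL total → factor 520/320 = 1.625
Step 3: 90 μL + 1550 μL = 1640 μL total → factor 1640/90 = 18.222
Step 4: 125 μL + 3000 μL = 3125 μL total → factor 3125/125 = 25
Overall dilution factor = 17.172 × 1.625 × 18.222 × 25 = 12712
Stock = 0.0197 mM × 12712 = 250.4 mM = 0.250 M

0.250 M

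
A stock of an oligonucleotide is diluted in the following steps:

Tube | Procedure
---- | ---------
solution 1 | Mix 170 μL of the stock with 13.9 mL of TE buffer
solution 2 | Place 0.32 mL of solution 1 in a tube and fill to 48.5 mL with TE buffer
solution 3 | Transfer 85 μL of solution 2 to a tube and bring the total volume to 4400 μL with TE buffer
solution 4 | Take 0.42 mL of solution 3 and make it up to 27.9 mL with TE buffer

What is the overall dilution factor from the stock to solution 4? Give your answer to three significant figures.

4.31 × 10^7

Step 1: 170 μL + 13.9 mL = 14070 μL total → factor 14070/170 = 82.765
Step 2: 0.32 mL brought to 48.5 mL → factor 48.5/0.32 = 151.56
Step 3: 85 μL brought to 4400 μL → factor 4400/85 = 51.765
Step 4: 0.42 mL brought to 27.9 mL → factor 27.9/0.42 = 66.429
Overall dilution factor = 82.765 × 151.56 × 51.765 × 66.429 = 4.3135 × 10^7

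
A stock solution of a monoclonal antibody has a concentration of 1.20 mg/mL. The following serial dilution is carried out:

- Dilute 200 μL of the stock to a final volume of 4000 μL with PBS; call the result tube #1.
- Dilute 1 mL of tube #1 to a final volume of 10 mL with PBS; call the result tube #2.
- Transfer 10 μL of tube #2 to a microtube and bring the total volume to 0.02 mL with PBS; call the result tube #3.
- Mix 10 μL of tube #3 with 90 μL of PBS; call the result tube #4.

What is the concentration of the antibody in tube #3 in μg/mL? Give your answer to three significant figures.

3.00 μg/mL

Step 1: 200 μL brought to 4000 μL → factor 4000/200 = 20
Step 2: 1 mL brought to 10 mL → factor 10/1 = 10
Step 3: 10 μL brought to 0.02 mL → factor 20/10 = 2
Dilution factor through tube #3 = 20 × 10 × 2 = 400
[tube #3] = 1.20 mg/mL / 400 = 0.003000 mg/mL = 3.00 μg/mL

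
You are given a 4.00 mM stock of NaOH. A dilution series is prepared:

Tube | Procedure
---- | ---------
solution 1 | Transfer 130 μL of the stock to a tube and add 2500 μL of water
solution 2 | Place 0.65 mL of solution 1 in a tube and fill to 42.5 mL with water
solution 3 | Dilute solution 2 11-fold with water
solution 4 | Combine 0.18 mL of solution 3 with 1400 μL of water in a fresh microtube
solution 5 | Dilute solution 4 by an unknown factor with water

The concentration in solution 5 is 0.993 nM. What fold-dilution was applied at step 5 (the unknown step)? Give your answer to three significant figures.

31.5-fold

Step 1: 130 μL + 2500 μL = 2630 μL total → factor 2630/130 = 20.231
Step 2: 0.65 mL brought to 42.5 mL → factor 42.5/0.65 = 65.385
Step 3: 11-fold → factor 11
Step 4: 0.18 mL + 1400 μL = 1.58 mL total → factor 1.58/0.18 = 8.7778
Step 5: unknown factor x
Product of known-step factors = 1.2772 × 10^5
Overall factor = 4.00 mM / (0.993 nM) = 4.0282 × 10^6
x = 4.0282 × 10^6 / 1.2772 × 10^5 = 31.5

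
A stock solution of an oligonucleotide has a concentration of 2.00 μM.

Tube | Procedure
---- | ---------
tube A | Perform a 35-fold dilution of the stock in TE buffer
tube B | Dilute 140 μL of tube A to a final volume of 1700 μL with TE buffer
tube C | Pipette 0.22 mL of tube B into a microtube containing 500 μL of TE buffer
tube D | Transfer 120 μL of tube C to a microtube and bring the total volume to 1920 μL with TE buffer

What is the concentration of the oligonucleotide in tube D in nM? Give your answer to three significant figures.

Step 1: 35-fold → factor 35
Step 2: 140 μL brought to 1700 μL → factor 1700/140 = 12.143
Step 3: 0.22 mL + 500 μL = 0.72 mL total → factor 0.72/0.22 = 3.2727
Step 4: 120 μL brought to 1920 μL → factor 1920/120 = 16
Overall dilution factor = 35 × 12.143 × 3.2727 × 16 = 22255
Final = 2.00 μM / 22255 = 8.987 × 10^-5 μM = 0.0899 nM

0.0899 nM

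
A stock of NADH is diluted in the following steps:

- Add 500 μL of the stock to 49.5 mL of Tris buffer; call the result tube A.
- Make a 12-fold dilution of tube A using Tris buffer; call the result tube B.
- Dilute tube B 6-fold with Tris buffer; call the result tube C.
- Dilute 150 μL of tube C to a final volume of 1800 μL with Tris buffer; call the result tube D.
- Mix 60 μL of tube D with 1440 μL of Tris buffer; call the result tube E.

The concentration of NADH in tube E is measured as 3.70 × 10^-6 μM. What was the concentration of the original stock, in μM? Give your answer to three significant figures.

7.99 μM

Step 1: 500 μL + 49.5 mL = 50000 μL total → factor 50000/500 = 100
Step 2: 12-fold → factor 12
Step 3: 6-fold → factor 6
Step 4: 150 μL brought to 1800 μL → factor 1800/150 = 12
Step 5: 60 μL + 1440 μL = 1500 μL total → factor 1500/60 = 25
Overall dilution factor = 100 × 12 × 6 × 12 × 25 = 2.16 × 10^6
Stock = 3.70 × 10^-6 μM × 2.16 × 10^6 = 7.99 μM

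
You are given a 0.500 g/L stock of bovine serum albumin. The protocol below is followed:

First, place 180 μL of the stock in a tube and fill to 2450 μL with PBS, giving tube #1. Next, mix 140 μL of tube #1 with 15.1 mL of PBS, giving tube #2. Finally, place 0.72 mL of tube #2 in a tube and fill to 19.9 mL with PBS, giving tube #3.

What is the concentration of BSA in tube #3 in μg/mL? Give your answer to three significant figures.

0.0122 μg/mL

Step 1: 180 μL brought to 2450 μL → factor 2450/180 = 13.611
Step 2: 140 μL + 15.1 mL = 15240 μL total → factor 15240/140 = 108.86
Step 3: 0.72 mL brought to 19.9 mL → factor 19.9/0.72 = 27.639
Overall dilution factor = 13.611 × 108.86 × 27.639 = 40952
Final = 0.500 g/L / 40952 = 1.221 × 10^-5 g/L = 0.0122 μg/mL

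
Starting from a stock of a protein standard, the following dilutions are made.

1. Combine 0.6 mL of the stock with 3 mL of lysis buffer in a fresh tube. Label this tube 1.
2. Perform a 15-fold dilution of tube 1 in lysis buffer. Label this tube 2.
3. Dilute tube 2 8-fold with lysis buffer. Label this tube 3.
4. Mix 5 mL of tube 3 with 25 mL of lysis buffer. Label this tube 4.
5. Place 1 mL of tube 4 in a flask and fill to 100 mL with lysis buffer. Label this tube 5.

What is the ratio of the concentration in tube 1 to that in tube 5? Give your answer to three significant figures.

7.20 × 10^4

Step 1: 0.6 mL + 3 mL = 3.6 mL total → factor 3.6/0.6 = 6
Step 2: 15-fold → factor 15
Step 3: 8-fold → factor 8
Step 4: 5 mL + 25 mL = 30 mL total → factor 30/5 = 6
Step 5: 1 mL brought to 100 mL → factor 100/1 = 100
Dilution factor to tube 1 = 6; to tube 5 = 4.32 × 10^5
[tube 1]/[tube 5] = (factor to tube 5)/(factor to tube 1) = 4.32 × 10^5/6 = 7.20 × 10^4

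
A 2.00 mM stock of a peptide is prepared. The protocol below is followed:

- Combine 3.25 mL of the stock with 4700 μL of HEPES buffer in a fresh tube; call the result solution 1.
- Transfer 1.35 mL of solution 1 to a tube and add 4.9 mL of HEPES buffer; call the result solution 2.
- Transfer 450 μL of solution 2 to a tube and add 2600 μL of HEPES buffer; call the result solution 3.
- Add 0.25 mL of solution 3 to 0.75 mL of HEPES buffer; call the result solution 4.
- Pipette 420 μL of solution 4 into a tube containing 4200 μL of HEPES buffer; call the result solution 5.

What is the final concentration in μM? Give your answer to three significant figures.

Step 1: 3.25 mL + 4700 μL = 7.95 mL total → factor 7.95/3.25 = 2.4462
Step 2: 1.35 mL + 4.9 mL = 6.25 mL total → factor 6.25/1.35 = 4.6296
Step 3: 450 μL + 2600 μL = 3050 μL total → factor 3050/450 = 6.7778
Step 4: 0.25 mL + 0.75 mL = 1 mL total → factor 1/0.25 = 4
Step 5: 420 μL + 4200 μL = 4620 μL total → factor 4620/420 = 11
Overall dilution factor = 2.4462 × 4.6296 × 6.7778 × 4 × 11 = 3377.3
Final = 2.00 mM / 3377.3 = 0.0005922 mM = 0.592 μM

0.592 μM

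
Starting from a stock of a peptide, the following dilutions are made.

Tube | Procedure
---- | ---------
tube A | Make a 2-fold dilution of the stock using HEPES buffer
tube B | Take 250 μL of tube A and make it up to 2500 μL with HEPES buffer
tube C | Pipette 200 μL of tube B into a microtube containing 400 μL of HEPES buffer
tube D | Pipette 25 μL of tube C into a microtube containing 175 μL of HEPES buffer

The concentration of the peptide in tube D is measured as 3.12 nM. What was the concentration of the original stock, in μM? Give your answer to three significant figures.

1.50 μM

Step 1: 2-fold → factor 2
Step 2: 250 μL brought to 2500 μL → factor 2500/250 = 10
Step 3: 200 μL + 400 μL = 600 μL total → factor 600/200 = 3
Step 4: 25 μL + 175 μL = 200 μL total → factor 200/25 = 8
Overall dilution factor = 2 × 10 × 3 × 8 = 480
Stock = 3.12 nM × 480 = 1498 nM = 1.50 μM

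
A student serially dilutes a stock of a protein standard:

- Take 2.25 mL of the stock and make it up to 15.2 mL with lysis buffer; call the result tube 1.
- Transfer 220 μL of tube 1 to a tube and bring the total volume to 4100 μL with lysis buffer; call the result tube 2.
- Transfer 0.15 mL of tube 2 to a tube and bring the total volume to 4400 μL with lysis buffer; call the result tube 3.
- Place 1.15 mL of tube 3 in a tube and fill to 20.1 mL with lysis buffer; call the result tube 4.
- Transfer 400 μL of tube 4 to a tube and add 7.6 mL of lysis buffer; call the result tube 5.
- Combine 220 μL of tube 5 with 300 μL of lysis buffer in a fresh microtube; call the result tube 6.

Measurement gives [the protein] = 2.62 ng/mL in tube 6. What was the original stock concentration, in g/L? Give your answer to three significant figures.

Step 1: 2.25 mL brought to 15.2 mL → factor 15.2/2.25 = 6.7556
Step 2: 220 μL brought to 4100 μL → factor 4100/220 = 18.636
Step 3: 0.15 mL brought to 4400 μL → factor 4.4/0.15 = 29.333
Step 4: 1.15 mL brought to 20.1 mL → factor 20.1/1.15 = 17.478
Step 5: 400 μL + 7.6 mL = 8000 μL total → factor 8000/400 = 20
Step 6: 220 μL + 300 μL = 520 μL total → factor 520/220 = 2.3636
Overall dilution factor = 6.7556 × 18.636 × 29.333 × 17.478 × 20 × 2.3636 = 3.0514 × 10^6
Stock = 2.62 ng/mL × 3.0514 × 10^6 = 7.995 × 10^6 ng/mL = 7.99 g/L

7.99 g/L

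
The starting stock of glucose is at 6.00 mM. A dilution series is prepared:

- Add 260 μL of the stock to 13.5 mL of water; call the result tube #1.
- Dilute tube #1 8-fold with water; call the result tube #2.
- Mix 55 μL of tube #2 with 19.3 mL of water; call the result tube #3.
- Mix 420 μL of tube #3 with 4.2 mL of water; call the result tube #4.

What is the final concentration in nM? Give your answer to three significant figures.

3.66 nM

Step 1: 260 μL + 13.5 mL = 13760 μL total → factor 13760/260 = 52.923
Step 2: 8-fold → factor 8
Step 3: 55 μL + 19.3 mL = 19355 μL total → factor 19355/55 = 351.91
Step 4: 420 μL + 4.2 mL = 4620 μL total → factor 4620/420 = 11
Overall dilution factor = 52.923 × 8 × 351.91 × 11 = 1.6389 × 10^6
Final = 6.00 mM / 1.6389 × 10^6 = 3.661 × 10^-6 mM = 3.66 nM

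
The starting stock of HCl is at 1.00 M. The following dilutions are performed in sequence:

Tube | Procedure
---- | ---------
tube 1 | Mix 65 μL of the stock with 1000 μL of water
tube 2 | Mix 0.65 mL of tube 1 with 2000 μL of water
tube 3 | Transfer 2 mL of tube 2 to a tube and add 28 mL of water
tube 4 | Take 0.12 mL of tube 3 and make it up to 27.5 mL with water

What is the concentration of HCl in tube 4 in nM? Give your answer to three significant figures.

4.36 × 10^3 nM

Step 1: 65 μL + 1000 μL = 1065 μL total → factor 1065/65 = 16.385
Step 2: 0.65 mL + 2000 μL = 2.65 mL total → factor 2.65/0.65 = 4.0769
Step 3: 2 mL + 28 mL = 30 mL total → factor 30/2 = 15
Step 4: 0.12 mL brought to 27.5 mL → factor 27.5/0.12 = 229.17
Overall dilution factor = 16.385 × 4.0769 × 15 × 229.17 = 2.2962 × 10^5
Final = 1.00 M / 2.2962 × 10^5 = 4.355 × 10^-6 M = 4.36 × 10^3 nM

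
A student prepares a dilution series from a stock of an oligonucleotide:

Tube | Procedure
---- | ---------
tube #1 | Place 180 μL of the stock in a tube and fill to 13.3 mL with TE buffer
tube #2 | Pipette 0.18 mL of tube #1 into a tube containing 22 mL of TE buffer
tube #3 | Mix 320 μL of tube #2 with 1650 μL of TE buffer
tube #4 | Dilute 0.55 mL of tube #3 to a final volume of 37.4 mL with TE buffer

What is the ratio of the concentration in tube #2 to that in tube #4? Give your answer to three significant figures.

419

Step 1: 180 μL brought to 13.3 mL → factor 13300/180 = 73.889
Step 2: 0.18 mL + 22 mL = 22.18 mL total → factor 22.18/0.18 = 123.22
Step 3: 320 μL + 1650 μL = 1970 μL total → factor 1970/320 = 6.1562
Step 4: 0.55 mL brought to 37.4 mL → factor 37.4/0.55 = 68
Dilution factor to tube #2 = 9104.8; to tube #4 = 3.8115 × 10^6
[tube #2]/[tube #4] = (factor to tube #4)/(factor to tube #2) = 3.8115 × 10^6/9104.8 = 419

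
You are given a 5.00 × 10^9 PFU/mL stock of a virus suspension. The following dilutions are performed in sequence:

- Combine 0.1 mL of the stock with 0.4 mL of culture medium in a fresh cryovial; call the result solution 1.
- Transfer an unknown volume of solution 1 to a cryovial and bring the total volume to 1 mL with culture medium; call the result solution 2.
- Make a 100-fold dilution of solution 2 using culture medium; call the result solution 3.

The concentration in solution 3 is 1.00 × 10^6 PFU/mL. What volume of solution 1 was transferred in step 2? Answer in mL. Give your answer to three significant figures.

Step 1: 0.1 mL + 0.4 mL = 0.5 mL total → factor 0.5/0.1 = 5
Step 2: v brought to 1 mL → factor = 1 mL/v
Step 3: 100-fold → factor 100
Product of known-step factors = 500
Overall factor = 5.00 × 10^9 PFU/mL / (1.00 × 10^6 PFU/mL) = 5000
Step-2 factor = 5000 / 500 = 10
v = 1 mL / 10 = 0.100 mL

0.100 mL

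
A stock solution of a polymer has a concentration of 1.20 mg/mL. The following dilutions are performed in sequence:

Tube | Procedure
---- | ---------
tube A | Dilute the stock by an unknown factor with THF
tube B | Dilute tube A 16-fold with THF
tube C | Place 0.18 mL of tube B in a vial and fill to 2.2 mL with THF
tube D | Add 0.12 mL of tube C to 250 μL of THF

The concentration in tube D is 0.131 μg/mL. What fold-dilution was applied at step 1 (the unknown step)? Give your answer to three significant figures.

15.2-fold

Step 1: unknown factor x
Step 2: 16-fold → factor 16
Step 3: 0.18 mL brought to 2.2 mL → factor 2.2/0.18 = 12.222
Step 4: 0.12 mL + 250 μL = 0.37 mL total → factor 0.37/0.12 = 3.0833
Product of known-step factors = 602.96
Overall factor = 1.20 mg/mL / (0.131 μg/mL) = 9160.3
x = 9160.3 / 602.96 = 15.2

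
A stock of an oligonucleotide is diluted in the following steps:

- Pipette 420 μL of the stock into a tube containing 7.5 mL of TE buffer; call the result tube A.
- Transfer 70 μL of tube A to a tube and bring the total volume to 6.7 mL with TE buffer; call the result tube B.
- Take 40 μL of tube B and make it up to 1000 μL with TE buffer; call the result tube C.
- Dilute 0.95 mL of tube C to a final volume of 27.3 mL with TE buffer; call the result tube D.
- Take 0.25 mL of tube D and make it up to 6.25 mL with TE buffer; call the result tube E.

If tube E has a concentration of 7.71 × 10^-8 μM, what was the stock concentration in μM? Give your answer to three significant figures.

2.50 μM

Step 1: 420 μL + 7.5 mL = 7920 μL total → factor 7920/420 = 18.857
Step 2: 70 μL brought to 6.7 mL → factor 6700/70 = 95.714
Step 3: 40 μL brought to 1000 μL → factor 1000/40 = 25
Step 4: 0.95 mL brought to 27.3 mL → factor 27.3/0.95 = 28.737
Step 5: 0.25 mL brought to 6.25 mL → factor 6.25/0.25 = 25
Overall dilution factor = 18.857 × 95.714 × 25 × 28.737 × 25 = 3.2417 × 10^7
Stock = 7.71 × 10^-8 μM × 3.2417 × 10^7 = 2.50 μM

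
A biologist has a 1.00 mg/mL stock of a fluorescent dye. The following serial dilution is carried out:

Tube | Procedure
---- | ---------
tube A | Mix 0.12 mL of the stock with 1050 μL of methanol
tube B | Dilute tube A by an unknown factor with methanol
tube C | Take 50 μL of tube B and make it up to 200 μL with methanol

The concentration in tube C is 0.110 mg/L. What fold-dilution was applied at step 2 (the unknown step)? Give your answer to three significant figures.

Step 1: 0.12 mL + 1050 μL = 1.17 mL total → factor 1.17/0.12 = 9.75
Step 2: unknown factor x
Step 3: 50 μL brought to 200 μL → factor 200/50 = 4
Product of known-step factors = 39
Overall factor = 1.00 mg/mL / (0.110 mg/L) = 9090.9
x = 9090.9 / 39 = 233

233-fold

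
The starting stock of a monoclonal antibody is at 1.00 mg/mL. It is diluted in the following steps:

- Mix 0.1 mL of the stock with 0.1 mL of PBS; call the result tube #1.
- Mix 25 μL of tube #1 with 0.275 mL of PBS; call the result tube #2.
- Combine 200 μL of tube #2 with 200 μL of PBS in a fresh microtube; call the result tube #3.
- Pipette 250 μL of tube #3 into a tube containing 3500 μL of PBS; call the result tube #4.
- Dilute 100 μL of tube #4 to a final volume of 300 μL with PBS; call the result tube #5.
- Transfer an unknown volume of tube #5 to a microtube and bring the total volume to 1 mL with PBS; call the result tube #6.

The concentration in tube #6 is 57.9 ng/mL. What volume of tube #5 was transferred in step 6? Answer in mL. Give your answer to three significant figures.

0.125 mL

Step 1: 0.1 mL + 0.1 mL = 0.2 mL total → factor 0.2/0.1 = 2
Step 2: 25 μL + 0.275 mL = 300 μL total → factor 300/25 = 12
Step 3: 200 μL + 200 μL = 400 μL total → factor 400/200 = 2
Step 4: 250 μL + 3500 μL = 3750 μL total → factor 3750/250 = 15
Step 5: 100 μL brought to 300 μL → factor 300/100 = 3
Step 6: v brought to 1 mL → factor = 1 mL/v
Product of known-step factors = 2160
Overall factor = 1.00 mg/mL / (57.9 ng/mL) = 17271
Step-6 factor = 17271 / 2160 = 7.9959
v = 1 mL / 7.9959 = 0.125 mL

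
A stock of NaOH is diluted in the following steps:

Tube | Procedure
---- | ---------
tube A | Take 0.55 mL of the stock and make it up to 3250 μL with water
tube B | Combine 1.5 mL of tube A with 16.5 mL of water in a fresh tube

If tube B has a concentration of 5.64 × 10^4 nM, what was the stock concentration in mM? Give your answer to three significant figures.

4.00 mM

Step 1: 0.55 mL brought to 3250 μL → factor 3.25/0.55 = 5.9091
Step 2: 1.5 mL + 16.5 mL = 18 mL total → factor 18/1.5 = 12
Overall dilution factor = 5.9091 × 12 = 70.909
Stock = 5.64 × 10^4 nM × 70.909 = 3.999 × 10^6 nM = 4.00 mM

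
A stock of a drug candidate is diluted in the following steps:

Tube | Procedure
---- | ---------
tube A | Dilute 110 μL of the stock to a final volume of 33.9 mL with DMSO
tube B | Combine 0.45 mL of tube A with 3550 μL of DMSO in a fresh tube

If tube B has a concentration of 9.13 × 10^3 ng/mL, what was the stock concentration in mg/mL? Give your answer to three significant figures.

25.0 mg/mL

Step 1: 110 μL brought to 33.9 mL → factor 33900/110 = 308.18
Step 2: 0.45 mL + 3550 μL = 4 mL total → factor 4/0.45 = 8.8889
Overall dilution factor = 308.18 × 8.8889 = 2739.4
Stock = 9.13 × 10^3 ng/mL × 2739.4 = 2.501 × 10^7 ng/mL = 25.0 mg/mL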